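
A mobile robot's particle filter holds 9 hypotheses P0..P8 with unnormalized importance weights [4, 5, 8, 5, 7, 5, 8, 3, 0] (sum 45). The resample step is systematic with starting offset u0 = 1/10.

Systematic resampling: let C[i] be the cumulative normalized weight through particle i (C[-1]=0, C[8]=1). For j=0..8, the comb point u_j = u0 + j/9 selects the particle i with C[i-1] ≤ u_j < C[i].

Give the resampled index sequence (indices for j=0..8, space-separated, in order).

1 2 2 3 4 5 6 6 7

C = [4/45, 1/5, 17/45, 22/45, 29/45, 34/45, 14/15, 1, 1]
j=0: u_0=1/10 ∈ [4/45, 1/5) → index 1
j=1: u_1=19/90 ∈ [1/5, 17/45) → index 2
j=2: u_2=29/90 ∈ [1/5, 17/45) → index 2
j=3: u_3=13/30 ∈ [17/45, 22/45) → index 3
j=4: u_4=49/90 ∈ [22/45, 29/45) → index 4
j=5: u_5=59/90 ∈ [29/45, 34/45) → index 5
j=6: u_6=23/30 ∈ [34/45, 14/15) → index 6
j=7: u_7=79/90 ∈ [34/45, 14/15) → index 6
j=8: u_8=89/90 ∈ [14/15, 1) → index 7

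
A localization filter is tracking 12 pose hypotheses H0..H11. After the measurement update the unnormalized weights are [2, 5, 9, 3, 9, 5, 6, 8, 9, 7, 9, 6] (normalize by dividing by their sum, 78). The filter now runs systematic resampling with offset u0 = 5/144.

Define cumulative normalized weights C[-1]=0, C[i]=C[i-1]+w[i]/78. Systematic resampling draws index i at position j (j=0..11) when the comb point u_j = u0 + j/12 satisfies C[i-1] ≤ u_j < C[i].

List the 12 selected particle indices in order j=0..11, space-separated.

1 2 2 4 5 6 7 8 8 9 10 11

C = [1/39, 7/78, 8/39, 19/78, 14/39, 11/26, 1/2, 47/78, 28/39, 21/26, 12/13, 1]
j=0: u_0=5/144 ∈ [1/39, 7/78) → index 1
j=1: u_1=17/144 ∈ [7/78, 8/39) → index 2
j=2: u_2=29/144 ∈ [7/78, 8/39) → index 2
j=3: u_3=41/144 ∈ [19/78, 14/39) → index 4
j=4: u_4=53/144 ∈ [14/39, 11/26) → index 5
j=5: u_5=65/144 ∈ [11/26, 1/2) → index 6
j=6: u_6=77/144 ∈ [1/2, 47/78) → index 7
j=7: u_7=89/144 ∈ [47/78, 28/39) → index 8
j=8: u_8=101/144 ∈ [47/78, 28/39) → index 8
j=9: u_9=113/144 ∈ [28/39, 21/26) → index 9
j=10: u_10=125/144 ∈ [21/26, 12/13) → index 10
j=11: u_11=137/144 ∈ [12/13, 1) → index 11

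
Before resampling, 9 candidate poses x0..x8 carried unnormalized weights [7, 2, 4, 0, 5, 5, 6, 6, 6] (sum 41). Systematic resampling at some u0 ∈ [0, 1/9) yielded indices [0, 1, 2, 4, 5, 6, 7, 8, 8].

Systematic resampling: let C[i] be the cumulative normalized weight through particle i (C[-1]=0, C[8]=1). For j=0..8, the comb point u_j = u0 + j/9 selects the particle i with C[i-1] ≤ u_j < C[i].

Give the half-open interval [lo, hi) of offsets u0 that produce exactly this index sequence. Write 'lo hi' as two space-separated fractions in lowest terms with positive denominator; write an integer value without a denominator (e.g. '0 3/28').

28/369 35/369

C = [7/41, 9/41, 13/41, 13/41, 18/41, 23/41, 29/41, 35/41, 1]
j=0 picked index 0: u0 ∈ [0, 7/41)
j=1 picked index 1: u0 ∈ [22/369, 40/369)
j=2 picked index 2: u0 ∈ [-1/369, 35/369)
j=3 picked index 4: u0 ∈ [-2/123, 13/123)
j=4 picked index 5: u0 ∈ [-2/369, 43/369)
j=5 picked index 6: u0 ∈ [2/369, 56/369)
j=6 picked index 7: u0 ∈ [5/123, 23/123)
j=7 picked index 8: u0 ∈ [28/369, 2/9)
j=8 picked index 8: u0 ∈ [-13/369, 1/9)
intersection: [28/369, 35/369)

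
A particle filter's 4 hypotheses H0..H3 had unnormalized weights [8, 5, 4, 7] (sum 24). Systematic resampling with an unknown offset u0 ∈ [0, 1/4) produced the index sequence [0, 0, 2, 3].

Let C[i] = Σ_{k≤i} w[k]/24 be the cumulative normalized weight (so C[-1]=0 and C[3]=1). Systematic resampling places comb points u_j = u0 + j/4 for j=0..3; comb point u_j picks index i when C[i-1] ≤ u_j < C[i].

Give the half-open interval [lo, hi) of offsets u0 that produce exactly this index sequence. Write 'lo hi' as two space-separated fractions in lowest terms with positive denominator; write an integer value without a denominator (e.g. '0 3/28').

1/24 1/12

C = [1/3, 13/24, 17/24, 1]
j=0 picked index 0: u0 ∈ [0, 1/3)
j=1 picked index 0: u0 ∈ [-1/4, 1/12)
j=2 picked index 2: u0 ∈ [1/24, 5/24)
j=3 picked index 3: u0 ∈ [-1/24, 1/4)
intersection: [1/24, 1/12)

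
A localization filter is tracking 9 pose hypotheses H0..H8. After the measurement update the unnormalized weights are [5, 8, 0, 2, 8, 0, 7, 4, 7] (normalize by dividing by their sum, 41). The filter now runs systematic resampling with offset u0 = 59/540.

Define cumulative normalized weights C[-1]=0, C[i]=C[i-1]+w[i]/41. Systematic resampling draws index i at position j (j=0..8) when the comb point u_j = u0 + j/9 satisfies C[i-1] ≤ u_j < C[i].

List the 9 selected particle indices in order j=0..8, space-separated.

C = [5/41, 13/41, 13/41, 15/41, 23/41, 23/41, 30/41, 34/41, 1]
j=0: u_0=59/540 ∈ [0, 5/41) → index 0
j=1: u_1=119/540 ∈ [5/41, 13/41) → index 1
j=2: u_2=179/540 ∈ [13/41, 15/41) → index 3
j=3: u_3=239/540 ∈ [15/41, 23/41) → index 4
j=4: u_4=299/540 ∈ [15/41, 23/41) → index 4
j=5: u_5=359/540 ∈ [23/41, 30/41) → index 6
j=6: u_6=419/540 ∈ [30/41, 34/41) → index 7
j=7: u_7=479/540 ∈ [34/41, 1) → index 8
j=8: u_8=539/540 ∈ [34/41, 1) → index 8

0 1 3 4 4 6 7 8 8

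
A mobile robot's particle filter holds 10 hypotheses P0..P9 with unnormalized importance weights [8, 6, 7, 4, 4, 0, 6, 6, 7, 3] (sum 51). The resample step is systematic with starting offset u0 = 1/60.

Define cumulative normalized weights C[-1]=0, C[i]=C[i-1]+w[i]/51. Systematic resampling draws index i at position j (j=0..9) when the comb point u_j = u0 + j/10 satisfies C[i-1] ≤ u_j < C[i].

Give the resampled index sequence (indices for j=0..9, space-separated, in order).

C = [8/51, 14/51, 7/17, 25/51, 29/51, 29/51, 35/51, 41/51, 16/17, 1]
j=0: u_0=1/60 ∈ [0, 8/51) → index 0
j=1: u_1=7/60 ∈ [0, 8/51) → index 0
j=2: u_2=13/60 ∈ [8/51, 14/51) → index 1
j=3: u_3=19/60 ∈ [14/51, 7/17) → index 2
j=4: u_4=5/12 ∈ [7/17, 25/51) → index 3
j=5: u_5=31/60 ∈ [25/51, 29/51) → index 4
j=6: u_6=37/60 ∈ [29/51, 35/51) → index 6
j=7: u_7=43/60 ∈ [35/51, 41/51) → index 7
j=8: u_8=49/60 ∈ [41/51, 16/17) → index 8
j=9: u_9=11/12 ∈ [41/51, 16/17) → index 8

0 0 1 2 3 4 6 7 8 8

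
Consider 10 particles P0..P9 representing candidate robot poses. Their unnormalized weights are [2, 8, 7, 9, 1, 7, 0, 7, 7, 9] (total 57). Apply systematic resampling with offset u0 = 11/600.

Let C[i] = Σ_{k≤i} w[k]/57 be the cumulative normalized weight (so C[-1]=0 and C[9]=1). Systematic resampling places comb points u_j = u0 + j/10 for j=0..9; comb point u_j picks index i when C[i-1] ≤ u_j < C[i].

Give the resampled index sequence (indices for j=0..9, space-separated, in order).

C = [2/57, 10/57, 17/57, 26/57, 9/19, 34/57, 34/57, 41/57, 16/19, 1]
j=0: u_0=11/600 ∈ [0, 2/57) → index 0
j=1: u_1=71/600 ∈ [2/57, 10/57) → index 1
j=2: u_2=131/600 ∈ [10/57, 17/57) → index 2
j=3: u_3=191/600 ∈ [17/57, 26/57) → index 3
j=4: u_4=251/600 ∈ [17/57, 26/57) → index 3
j=5: u_5=311/600 ∈ [9/19, 34/57) → index 5
j=6: u_6=371/600 ∈ [34/57, 41/57) → index 7
j=7: u_7=431/600 ∈ [34/57, 41/57) → index 7
j=8: u_8=491/600 ∈ [41/57, 16/19) → index 8
j=9: u_9=551/600 ∈ [16/19, 1) → index 9

0 1 2 3 3 5 7 7 8 9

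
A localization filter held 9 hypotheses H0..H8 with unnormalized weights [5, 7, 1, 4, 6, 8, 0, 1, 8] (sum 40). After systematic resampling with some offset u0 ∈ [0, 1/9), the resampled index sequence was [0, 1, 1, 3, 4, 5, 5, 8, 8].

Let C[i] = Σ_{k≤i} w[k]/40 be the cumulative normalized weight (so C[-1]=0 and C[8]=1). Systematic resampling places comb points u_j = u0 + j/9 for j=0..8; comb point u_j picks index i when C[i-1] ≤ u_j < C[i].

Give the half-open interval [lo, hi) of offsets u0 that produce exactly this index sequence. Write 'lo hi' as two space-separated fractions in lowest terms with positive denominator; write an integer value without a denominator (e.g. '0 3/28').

C = [1/8, 3/10, 13/40, 17/40, 23/40, 31/40, 31/40, 4/5, 1]
j=0 picked index 0: u0 ∈ [0, 1/8)
j=1 picked index 1: u0 ∈ [1/72, 17/90)
j=2 picked index 1: u0 ∈ [-7/72, 7/90)
j=3 picked index 3: u0 ∈ [-1/120, 11/120)
j=4 picked index 4: u0 ∈ [-7/360, 47/360)
j=5 picked index 5: u0 ∈ [7/360, 79/360)
j=6 picked index 5: u0 ∈ [-11/120, 13/120)
j=7 picked index 8: u0 ∈ [1/45, 2/9)
j=8 picked index 8: u0 ∈ [-4/45, 1/9)
intersection: [1/45, 7/90)

1/45 7/90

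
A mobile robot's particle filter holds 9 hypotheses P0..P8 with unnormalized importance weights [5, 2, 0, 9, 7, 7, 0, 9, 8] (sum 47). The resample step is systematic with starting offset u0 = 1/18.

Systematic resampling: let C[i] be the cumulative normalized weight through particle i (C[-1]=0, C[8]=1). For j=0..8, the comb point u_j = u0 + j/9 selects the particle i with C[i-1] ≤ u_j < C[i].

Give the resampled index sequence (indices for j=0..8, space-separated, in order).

0 3 3 4 5 5 7 8 8

C = [5/47, 7/47, 7/47, 16/47, 23/47, 30/47, 30/47, 39/47, 1]
j=0: u_0=1/18 ∈ [0, 5/47) → index 0
j=1: u_1=1/6 ∈ [7/47, 16/47) → index 3
j=2: u_2=5/18 ∈ [7/47, 16/47) → index 3
j=3: u_3=7/18 ∈ [16/47, 23/47) → index 4
j=4: u_4=1/2 ∈ [23/47, 30/47) → index 5
j=5: u_5=11/18 ∈ [23/47, 30/47) → index 5
j=6: u_6=13/18 ∈ [30/47, 39/47) → index 7
j=7: u_7=5/6 ∈ [39/47, 1) → index 8
j=8: u_8=17/18 ∈ [39/47, 1) → index 8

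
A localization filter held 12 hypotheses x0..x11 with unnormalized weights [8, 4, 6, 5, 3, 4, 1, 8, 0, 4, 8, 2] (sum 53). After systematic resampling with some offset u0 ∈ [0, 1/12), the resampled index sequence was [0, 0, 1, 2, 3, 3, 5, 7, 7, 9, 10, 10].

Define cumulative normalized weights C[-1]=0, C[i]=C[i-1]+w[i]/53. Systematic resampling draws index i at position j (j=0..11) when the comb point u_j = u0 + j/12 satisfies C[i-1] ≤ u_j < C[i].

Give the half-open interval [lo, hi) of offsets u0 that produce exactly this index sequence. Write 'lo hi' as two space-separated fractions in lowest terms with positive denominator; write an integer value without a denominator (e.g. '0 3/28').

C = [8/53, 12/53, 18/53, 23/53, 26/53, 30/53, 31/53, 39/53, 39/53, 43/53, 51/53, 1]
j=0 picked index 0: u0 ∈ [0, 8/53)
j=1 picked index 0: u0 ∈ [-1/12, 43/636)
j=2 picked index 1: u0 ∈ [-5/318, 19/318)
j=3 picked index 2: u0 ∈ [-5/212, 19/212)
j=4 picked index 3: u0 ∈ [1/159, 16/159)
j=5 picked index 3: u0 ∈ [-49/636, 11/636)
j=6 picked index 5: u0 ∈ [-1/106, 7/106)
j=7 picked index 7: u0 ∈ [1/636, 97/636)
j=8 picked index 7: u0 ∈ [-13/159, 11/159)
j=9 picked index 9: u0 ∈ [-3/212, 13/212)
j=10 picked index 10: u0 ∈ [-7/318, 41/318)
j=11 picked index 10: u0 ∈ [-67/636, 29/636)
intersection: [1/159, 11/636)

1/159 11/636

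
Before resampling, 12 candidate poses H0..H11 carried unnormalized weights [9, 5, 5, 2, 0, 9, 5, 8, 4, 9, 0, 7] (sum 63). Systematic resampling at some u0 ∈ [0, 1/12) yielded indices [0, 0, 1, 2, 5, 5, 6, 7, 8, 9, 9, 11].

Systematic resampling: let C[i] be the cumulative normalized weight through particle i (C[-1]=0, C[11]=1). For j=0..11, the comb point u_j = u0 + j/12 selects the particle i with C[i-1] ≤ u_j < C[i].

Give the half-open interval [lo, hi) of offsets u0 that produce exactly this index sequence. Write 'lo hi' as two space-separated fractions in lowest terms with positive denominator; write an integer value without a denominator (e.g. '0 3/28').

1/63 13/252

C = [1/7, 2/9, 19/63, 1/3, 1/3, 10/21, 5/9, 43/63, 47/63, 8/9, 8/9, 1]
j=0 picked index 0: u0 ∈ [0, 1/7)
j=1 picked index 0: u0 ∈ [-1/12, 5/84)
j=2 picked index 1: u0 ∈ [-1/42, 1/18)
j=3 picked index 2: u0 ∈ [-1/36, 13/252)
j=4 picked index 5: u0 ∈ [0, 1/7)
j=5 picked index 5: u0 ∈ [-1/12, 5/84)
j=6 picked index 6: u0 ∈ [-1/42, 1/18)
j=7 picked index 7: u0 ∈ [-1/36, 25/252)
j=8 picked index 8: u0 ∈ [1/63, 5/63)
j=9 picked index 9: u0 ∈ [-1/252, 5/36)
j=10 picked index 9: u0 ∈ [-11/126, 1/18)
j=11 picked index 11: u0 ∈ [-1/36, 1/12)
intersection: [1/63, 13/252)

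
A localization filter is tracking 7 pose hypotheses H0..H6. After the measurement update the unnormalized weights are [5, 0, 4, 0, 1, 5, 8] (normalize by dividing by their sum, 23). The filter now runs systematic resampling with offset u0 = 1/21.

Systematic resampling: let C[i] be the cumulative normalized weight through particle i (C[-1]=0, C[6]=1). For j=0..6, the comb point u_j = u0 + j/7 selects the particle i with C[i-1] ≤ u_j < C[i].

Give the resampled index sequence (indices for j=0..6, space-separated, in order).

C = [5/23, 5/23, 9/23, 9/23, 10/23, 15/23, 1]
j=0: u_0=1/21 ∈ [0, 5/23) → index 0
j=1: u_1=4/21 ∈ [0, 5/23) → index 0
j=2: u_2=1/3 ∈ [5/23, 9/23) → index 2
j=3: u_3=10/21 ∈ [10/23, 15/23) → index 5
j=4: u_4=13/21 ∈ [10/23, 15/23) → index 5
j=5: u_5=16/21 ∈ [15/23, 1) → index 6
j=6: u_6=19/21 ∈ [15/23, 1) → index 6

0 0 2 5 5 6 6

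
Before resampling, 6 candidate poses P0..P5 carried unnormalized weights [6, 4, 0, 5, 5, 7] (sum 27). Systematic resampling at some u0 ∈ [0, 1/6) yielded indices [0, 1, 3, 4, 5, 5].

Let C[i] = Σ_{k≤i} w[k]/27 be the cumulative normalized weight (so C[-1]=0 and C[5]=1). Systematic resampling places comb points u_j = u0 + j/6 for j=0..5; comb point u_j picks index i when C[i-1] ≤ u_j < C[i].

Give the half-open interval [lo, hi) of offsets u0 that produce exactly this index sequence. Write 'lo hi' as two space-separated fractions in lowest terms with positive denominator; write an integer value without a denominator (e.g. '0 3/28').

2/27 1/6

C = [2/9, 10/27, 10/27, 5/9, 20/27, 1]
j=0 picked index 0: u0 ∈ [0, 2/9)
j=1 picked index 1: u0 ∈ [1/18, 11/54)
j=2 picked index 3: u0 ∈ [1/27, 2/9)
j=3 picked index 4: u0 ∈ [1/18, 13/54)
j=4 picked index 5: u0 ∈ [2/27, 1/3)
j=5 picked index 5: u0 ∈ [-5/54, 1/6)
intersection: [2/27, 1/6)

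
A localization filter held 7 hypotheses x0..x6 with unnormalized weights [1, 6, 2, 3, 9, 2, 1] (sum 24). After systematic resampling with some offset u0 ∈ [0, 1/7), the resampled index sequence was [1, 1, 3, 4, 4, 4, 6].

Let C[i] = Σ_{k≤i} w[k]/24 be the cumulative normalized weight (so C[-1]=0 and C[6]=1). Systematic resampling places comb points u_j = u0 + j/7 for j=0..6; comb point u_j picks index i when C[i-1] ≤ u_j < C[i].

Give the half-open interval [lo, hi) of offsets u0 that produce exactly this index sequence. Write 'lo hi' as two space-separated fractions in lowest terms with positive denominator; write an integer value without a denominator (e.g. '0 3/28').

17/168 1/7

C = [1/24, 7/24, 3/8, 1/2, 7/8, 23/24, 1]
j=0 picked index 1: u0 ∈ [1/24, 7/24)
j=1 picked index 1: u0 ∈ [-17/168, 25/168)
j=2 picked index 3: u0 ∈ [5/56, 3/14)
j=3 picked index 4: u0 ∈ [1/14, 25/56)
j=4 picked index 4: u0 ∈ [-1/14, 17/56)
j=5 picked index 4: u0 ∈ [-3/14, 9/56)
j=6 picked index 6: u0 ∈ [17/168, 1/7)
intersection: [17/168, 1/7)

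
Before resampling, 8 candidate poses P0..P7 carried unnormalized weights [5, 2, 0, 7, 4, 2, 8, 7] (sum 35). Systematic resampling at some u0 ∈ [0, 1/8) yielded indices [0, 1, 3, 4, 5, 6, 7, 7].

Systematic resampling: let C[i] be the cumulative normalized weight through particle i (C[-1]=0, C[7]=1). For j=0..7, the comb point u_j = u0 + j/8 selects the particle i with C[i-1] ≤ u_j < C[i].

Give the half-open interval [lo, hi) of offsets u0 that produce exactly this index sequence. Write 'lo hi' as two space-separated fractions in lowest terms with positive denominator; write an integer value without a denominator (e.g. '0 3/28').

1/20 1/14

C = [1/7, 1/5, 1/5, 2/5, 18/35, 4/7, 4/5, 1]
j=0 picked index 0: u0 ∈ [0, 1/7)
j=1 picked index 1: u0 ∈ [1/56, 3/40)
j=2 picked index 3: u0 ∈ [-1/20, 3/20)
j=3 picked index 4: u0 ∈ [1/40, 39/280)
j=4 picked index 5: u0 ∈ [1/70, 1/14)
j=5 picked index 6: u0 ∈ [-3/56, 7/40)
j=6 picked index 7: u0 ∈ [1/20, 1/4)
j=7 picked index 7: u0 ∈ [-3/40, 1/8)
intersection: [1/20, 1/14)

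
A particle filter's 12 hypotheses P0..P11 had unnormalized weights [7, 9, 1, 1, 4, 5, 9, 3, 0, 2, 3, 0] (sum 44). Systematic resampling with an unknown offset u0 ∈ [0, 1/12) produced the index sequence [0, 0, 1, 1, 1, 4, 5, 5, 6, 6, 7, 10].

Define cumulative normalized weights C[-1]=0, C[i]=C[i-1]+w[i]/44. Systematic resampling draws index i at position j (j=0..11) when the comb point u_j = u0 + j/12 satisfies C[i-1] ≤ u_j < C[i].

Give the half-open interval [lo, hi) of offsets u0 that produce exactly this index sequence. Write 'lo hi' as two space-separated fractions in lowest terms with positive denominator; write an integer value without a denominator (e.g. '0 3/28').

1/66 1/33

C = [7/44, 4/11, 17/44, 9/22, 1/2, 27/44, 9/11, 39/44, 39/44, 41/44, 1, 1]
j=0 picked index 0: u0 ∈ [0, 7/44)
j=1 picked index 0: u0 ∈ [-1/12, 5/66)
j=2 picked index 1: u0 ∈ [-1/132, 13/66)
j=3 picked index 1: u0 ∈ [-1/11, 5/44)
j=4 picked index 1: u0 ∈ [-23/132, 1/33)
j=5 picked index 4: u0 ∈ [-1/132, 1/12)
j=6 picked index 5: u0 ∈ [0, 5/44)
j=7 picked index 5: u0 ∈ [-1/12, 1/33)
j=8 picked index 6: u0 ∈ [-7/132, 5/33)
j=9 picked index 6: u0 ∈ [-3/22, 3/44)
j=10 picked index 7: u0 ∈ [-1/66, 7/132)
j=11 picked index 10: u0 ∈ [1/66, 1/12)
intersection: [1/66, 1/33)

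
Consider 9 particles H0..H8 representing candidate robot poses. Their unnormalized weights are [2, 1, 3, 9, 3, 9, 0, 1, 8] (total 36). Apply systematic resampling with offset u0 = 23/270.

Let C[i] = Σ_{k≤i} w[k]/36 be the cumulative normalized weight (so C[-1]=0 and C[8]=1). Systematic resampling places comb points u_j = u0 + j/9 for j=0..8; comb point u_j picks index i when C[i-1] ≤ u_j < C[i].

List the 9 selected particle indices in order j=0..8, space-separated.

C = [1/18, 1/12, 1/6, 5/12, 1/2, 3/4, 3/4, 7/9, 1]
j=0: u_0=23/270 ∈ [1/12, 1/6) → index 2
j=1: u_1=53/270 ∈ [1/6, 5/12) → index 3
j=2: u_2=83/270 ∈ [1/6, 5/12) → index 3
j=3: u_3=113/270 ∈ [5/12, 1/2) → index 4
j=4: u_4=143/270 ∈ [1/2, 3/4) → index 5
j=5: u_5=173/270 ∈ [1/2, 3/4) → index 5
j=6: u_6=203/270 ∈ [3/4, 7/9) → index 7
j=7: u_7=233/270 ∈ [7/9, 1) → index 8
j=8: u_8=263/270 ∈ [7/9, 1) → index 8

2 3 3 4 5 5 7 8 8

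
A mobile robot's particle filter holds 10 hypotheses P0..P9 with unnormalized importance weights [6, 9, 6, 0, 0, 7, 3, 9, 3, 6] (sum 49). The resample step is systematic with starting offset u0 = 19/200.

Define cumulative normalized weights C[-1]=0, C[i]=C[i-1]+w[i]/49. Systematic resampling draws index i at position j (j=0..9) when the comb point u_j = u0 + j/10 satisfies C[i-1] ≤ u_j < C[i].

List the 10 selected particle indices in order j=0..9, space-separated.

0 1 1 2 5 6 7 7 9 9

C = [6/49, 15/49, 3/7, 3/7, 3/7, 4/7, 31/49, 40/49, 43/49, 1]
j=0: u_0=19/200 ∈ [0, 6/49) → index 0
j=1: u_1=39/200 ∈ [6/49, 15/49) → index 1
j=2: u_2=59/200 ∈ [6/49, 15/49) → index 1
j=3: u_3=79/200 ∈ [15/49, 3/7) → index 2
j=4: u_4=99/200 ∈ [3/7, 4/7) → index 5
j=5: u_5=119/200 ∈ [4/7, 31/49) → index 6
j=6: u_6=139/200 ∈ [31/49, 40/49) → index 7
j=7: u_7=159/200 ∈ [31/49, 40/49) → index 7
j=8: u_8=179/200 ∈ [43/49, 1) → index 9
j=9: u_9=199/200 ∈ [43/49, 1) → index 9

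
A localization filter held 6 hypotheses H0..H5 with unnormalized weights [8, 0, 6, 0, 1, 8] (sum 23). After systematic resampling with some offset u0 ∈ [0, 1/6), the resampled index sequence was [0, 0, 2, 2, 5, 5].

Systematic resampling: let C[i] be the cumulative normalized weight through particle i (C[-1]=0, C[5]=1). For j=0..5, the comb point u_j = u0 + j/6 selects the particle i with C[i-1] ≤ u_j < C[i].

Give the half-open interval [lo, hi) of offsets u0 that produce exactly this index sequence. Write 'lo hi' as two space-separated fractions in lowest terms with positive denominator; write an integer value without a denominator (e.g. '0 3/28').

1/69 5/46

C = [8/23, 8/23, 14/23, 14/23, 15/23, 1]
j=0 picked index 0: u0 ∈ [0, 8/23)
j=1 picked index 0: u0 ∈ [-1/6, 25/138)
j=2 picked index 2: u0 ∈ [1/69, 19/69)
j=3 picked index 2: u0 ∈ [-7/46, 5/46)
j=4 picked index 5: u0 ∈ [-1/69, 1/3)
j=5 picked index 5: u0 ∈ [-25/138, 1/6)
intersection: [1/69, 5/46)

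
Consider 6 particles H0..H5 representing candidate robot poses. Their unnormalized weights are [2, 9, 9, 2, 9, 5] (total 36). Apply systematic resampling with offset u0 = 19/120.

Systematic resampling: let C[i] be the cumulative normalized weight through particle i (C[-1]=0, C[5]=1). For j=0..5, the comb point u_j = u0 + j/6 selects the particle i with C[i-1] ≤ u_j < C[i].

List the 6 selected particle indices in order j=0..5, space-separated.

C = [1/18, 11/36, 5/9, 11/18, 31/36, 1]
j=0: u_0=19/120 ∈ [1/18, 11/36) → index 1
j=1: u_1=13/40 ∈ [11/36, 5/9) → index 2
j=2: u_2=59/120 ∈ [11/36, 5/9) → index 2
j=3: u_3=79/120 ∈ [11/18, 31/36) → index 4
j=4: u_4=33/40 ∈ [11/18, 31/36) → index 4
j=5: u_5=119/120 ∈ [31/36, 1) → index 5

1 2 2 4 4 5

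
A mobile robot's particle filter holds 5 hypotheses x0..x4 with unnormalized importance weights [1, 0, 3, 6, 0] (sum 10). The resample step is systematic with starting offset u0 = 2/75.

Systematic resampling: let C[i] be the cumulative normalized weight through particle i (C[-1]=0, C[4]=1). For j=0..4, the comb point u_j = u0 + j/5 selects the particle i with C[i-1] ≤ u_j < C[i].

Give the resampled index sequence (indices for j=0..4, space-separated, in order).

C = [1/10, 1/10, 2/5, 1, 1]
j=0: u_0=2/75 ∈ [0, 1/10) → index 0
j=1: u_1=17/75 ∈ [1/10, 2/5) → index 2
j=2: u_2=32/75 ∈ [2/5, 1) → index 3
j=3: u_3=47/75 ∈ [2/5, 1) → index 3
j=4: u_4=62/75 ∈ [2/5, 1) → index 3

0 2 3 3 3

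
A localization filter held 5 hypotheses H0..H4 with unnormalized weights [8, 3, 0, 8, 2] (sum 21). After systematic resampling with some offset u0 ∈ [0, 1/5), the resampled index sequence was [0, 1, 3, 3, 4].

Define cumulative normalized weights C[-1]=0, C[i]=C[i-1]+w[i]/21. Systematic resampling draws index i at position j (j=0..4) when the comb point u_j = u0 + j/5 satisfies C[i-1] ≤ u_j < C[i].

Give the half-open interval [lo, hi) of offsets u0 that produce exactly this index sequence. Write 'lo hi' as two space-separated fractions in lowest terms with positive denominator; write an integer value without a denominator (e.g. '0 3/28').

19/105 1/5

C = [8/21, 11/21, 11/21, 19/21, 1]
j=0 picked index 0: u0 ∈ [0, 8/21)
j=1 picked index 1: u0 ∈ [19/105, 34/105)
j=2 picked index 3: u0 ∈ [13/105, 53/105)
j=3 picked index 3: u0 ∈ [-8/105, 32/105)
j=4 picked index 4: u0 ∈ [11/105, 1/5)
intersection: [19/105, 1/5)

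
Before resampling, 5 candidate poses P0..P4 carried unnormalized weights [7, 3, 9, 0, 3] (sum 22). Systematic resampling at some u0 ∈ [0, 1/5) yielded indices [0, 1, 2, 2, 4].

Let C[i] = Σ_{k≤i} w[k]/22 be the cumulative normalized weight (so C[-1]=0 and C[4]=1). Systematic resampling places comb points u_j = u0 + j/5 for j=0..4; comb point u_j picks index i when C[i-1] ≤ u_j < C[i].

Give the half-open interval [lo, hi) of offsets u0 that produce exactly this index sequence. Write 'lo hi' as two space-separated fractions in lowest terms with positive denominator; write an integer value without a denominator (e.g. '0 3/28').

C = [7/22, 5/11, 19/22, 19/22, 1]
j=0 picked index 0: u0 ∈ [0, 7/22)
j=1 picked index 1: u0 ∈ [13/110, 14/55)
j=2 picked index 2: u0 ∈ [3/55, 51/110)
j=3 picked index 2: u0 ∈ [-8/55, 29/110)
j=4 picked index 4: u0 ∈ [7/110, 1/5)
intersection: [13/110, 1/5)

13/110 1/5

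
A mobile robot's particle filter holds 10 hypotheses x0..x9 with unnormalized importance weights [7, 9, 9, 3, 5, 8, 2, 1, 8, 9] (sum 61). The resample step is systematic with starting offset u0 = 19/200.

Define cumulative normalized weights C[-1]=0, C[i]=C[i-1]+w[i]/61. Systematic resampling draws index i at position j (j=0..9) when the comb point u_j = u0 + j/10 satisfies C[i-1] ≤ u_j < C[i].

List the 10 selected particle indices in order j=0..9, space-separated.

C = [7/61, 16/61, 25/61, 28/61, 33/61, 41/61, 43/61, 44/61, 52/61, 1]
j=0: u_0=19/200 ∈ [0, 7/61) → index 0
j=1: u_1=39/200 ∈ [7/61, 16/61) → index 1
j=2: u_2=59/200 ∈ [16/61, 25/61) → index 2
j=3: u_3=79/200 ∈ [16/61, 25/61) → index 2
j=4: u_4=99/200 ∈ [28/61, 33/61) → index 4
j=5: u_5=119/200 ∈ [33/61, 41/61) → index 5
j=6: u_6=139/200 ∈ [41/61, 43/61) → index 6
j=7: u_7=159/200 ∈ [44/61, 52/61) → index 8
j=8: u_8=179/200 ∈ [52/61, 1) → index 9
j=9: u_9=199/200 ∈ [52/61, 1) → index 9

0 1 2 2 4 5 6 8 9 9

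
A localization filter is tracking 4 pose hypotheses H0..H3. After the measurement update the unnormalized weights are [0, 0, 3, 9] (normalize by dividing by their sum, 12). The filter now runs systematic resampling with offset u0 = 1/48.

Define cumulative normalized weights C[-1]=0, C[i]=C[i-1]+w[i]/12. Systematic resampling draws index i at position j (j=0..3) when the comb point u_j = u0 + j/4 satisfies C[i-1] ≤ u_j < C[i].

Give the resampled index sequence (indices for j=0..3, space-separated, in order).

2 3 3 3

C = [0, 0, 1/4, 1]
j=0: u_0=1/48 ∈ [0, 1/4) → index 2
j=1: u_1=13/48 ∈ [1/4, 1) → index 3
j=2: u_2=25/48 ∈ [1/4, 1) → index 3
j=3: u_3=37/48 ∈ [1/4, 1) → index 3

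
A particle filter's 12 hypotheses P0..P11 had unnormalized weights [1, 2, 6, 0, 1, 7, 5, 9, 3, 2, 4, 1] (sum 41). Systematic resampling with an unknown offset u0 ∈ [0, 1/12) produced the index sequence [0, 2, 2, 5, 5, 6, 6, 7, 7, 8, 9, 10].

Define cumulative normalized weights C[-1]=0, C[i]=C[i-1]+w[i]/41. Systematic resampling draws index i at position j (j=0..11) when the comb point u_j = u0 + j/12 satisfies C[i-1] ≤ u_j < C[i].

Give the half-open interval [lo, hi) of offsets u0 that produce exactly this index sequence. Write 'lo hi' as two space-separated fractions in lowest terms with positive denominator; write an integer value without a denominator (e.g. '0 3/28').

C = [1/41, 3/41, 9/41, 9/41, 10/41, 17/41, 22/41, 31/41, 34/41, 36/41, 40/41, 1]
j=0 picked index 0: u0 ∈ [0, 1/41)
j=1 picked index 2: u0 ∈ [-5/492, 67/492)
j=2 picked index 2: u0 ∈ [-23/246, 13/246)
j=3 picked index 5: u0 ∈ [-1/164, 27/164)
j=4 picked index 5: u0 ∈ [-11/123, 10/123)
j=5 picked index 6: u0 ∈ [-1/492, 59/492)
j=6 picked index 6: u0 ∈ [-7/82, 3/82)
j=7 picked index 7: u0 ∈ [-23/492, 85/492)
j=8 picked index 7: u0 ∈ [-16/123, 11/123)
j=9 picked index 8: u0 ∈ [1/164, 13/164)
j=10 picked index 9: u0 ∈ [-1/246, 11/246)
j=11 picked index 10: u0 ∈ [-19/492, 29/492)
intersection: [1/164, 1/41)

1/164 1/41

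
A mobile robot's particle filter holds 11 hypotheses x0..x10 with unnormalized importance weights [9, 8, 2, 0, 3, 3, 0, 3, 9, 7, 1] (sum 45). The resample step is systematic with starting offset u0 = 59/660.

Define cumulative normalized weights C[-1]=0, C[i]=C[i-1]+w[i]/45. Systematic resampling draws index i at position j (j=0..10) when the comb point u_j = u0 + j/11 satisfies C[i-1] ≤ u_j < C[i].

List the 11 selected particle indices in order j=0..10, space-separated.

0 0 1 1 4 5 8 8 8 9 10

C = [1/5, 17/45, 19/45, 19/45, 22/45, 5/9, 5/9, 28/45, 37/45, 44/45, 1]
j=0: u_0=59/660 ∈ [0, 1/5) → index 0
j=1: u_1=119/660 ∈ [0, 1/5) → index 0
j=2: u_2=179/660 ∈ [1/5, 17/45) → index 1
j=3: u_3=239/660 ∈ [1/5, 17/45) → index 1
j=4: u_4=299/660 ∈ [19/45, 22/45) → index 4
j=5: u_5=359/660 ∈ [22/45, 5/9) → index 5
j=6: u_6=419/660 ∈ [28/45, 37/45) → index 8
j=7: u_7=479/660 ∈ [28/45, 37/45) → index 8
j=8: u_8=49/60 ∈ [28/45, 37/45) → index 8
j=9: u_9=599/660 ∈ [37/45, 44/45) → index 9
j=10: u_10=659/660 ∈ [44/45, 1) → index 10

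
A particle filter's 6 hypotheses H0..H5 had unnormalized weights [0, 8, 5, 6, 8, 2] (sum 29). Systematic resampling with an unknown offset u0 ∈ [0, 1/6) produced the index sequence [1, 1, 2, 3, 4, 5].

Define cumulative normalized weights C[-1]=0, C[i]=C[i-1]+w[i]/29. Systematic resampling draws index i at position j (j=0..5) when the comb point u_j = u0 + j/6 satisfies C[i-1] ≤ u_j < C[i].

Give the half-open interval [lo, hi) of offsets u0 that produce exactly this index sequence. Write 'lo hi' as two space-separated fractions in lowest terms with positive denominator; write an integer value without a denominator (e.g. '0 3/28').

17/174 19/174

C = [0, 8/29, 13/29, 19/29, 27/29, 1]
j=0 picked index 1: u0 ∈ [0, 8/29)
j=1 picked index 1: u0 ∈ [-1/6, 19/174)
j=2 picked index 2: u0 ∈ [-5/87, 10/87)
j=3 picked index 3: u0 ∈ [-3/58, 9/58)
j=4 picked index 4: u0 ∈ [-1/87, 23/87)
j=5 picked index 5: u0 ∈ [17/174, 1/6)
intersection: [17/174, 19/174)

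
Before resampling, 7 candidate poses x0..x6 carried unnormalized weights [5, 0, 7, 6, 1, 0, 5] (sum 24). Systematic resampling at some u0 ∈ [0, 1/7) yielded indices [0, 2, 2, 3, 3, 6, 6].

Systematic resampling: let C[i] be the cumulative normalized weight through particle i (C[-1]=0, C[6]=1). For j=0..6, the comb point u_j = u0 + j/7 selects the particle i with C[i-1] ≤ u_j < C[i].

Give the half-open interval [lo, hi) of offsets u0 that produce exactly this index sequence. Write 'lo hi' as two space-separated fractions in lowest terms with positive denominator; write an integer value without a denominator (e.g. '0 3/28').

13/168 1/7

C = [5/24, 5/24, 1/2, 3/4, 19/24, 19/24, 1]
j=0 picked index 0: u0 ∈ [0, 5/24)
j=1 picked index 2: u0 ∈ [11/168, 5/14)
j=2 picked index 2: u0 ∈ [-13/168, 3/14)
j=3 picked index 3: u0 ∈ [1/14, 9/28)
j=4 picked index 3: u0 ∈ [-1/14, 5/28)
j=5 picked index 6: u0 ∈ [13/168, 2/7)
j=6 picked index 6: u0 ∈ [-11/168, 1/7)
intersection: [13/168, 1/7)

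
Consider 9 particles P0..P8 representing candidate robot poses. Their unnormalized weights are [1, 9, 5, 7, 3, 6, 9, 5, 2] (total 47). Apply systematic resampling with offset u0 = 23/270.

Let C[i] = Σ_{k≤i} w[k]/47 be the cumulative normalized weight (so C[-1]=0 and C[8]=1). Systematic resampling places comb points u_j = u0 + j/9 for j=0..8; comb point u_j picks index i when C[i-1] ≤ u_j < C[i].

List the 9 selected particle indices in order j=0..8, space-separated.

C = [1/47, 10/47, 15/47, 22/47, 25/47, 31/47, 40/47, 45/47, 1]
j=0: u_0=23/270 ∈ [1/47, 10/47) → index 1
j=1: u_1=53/270 ∈ [1/47, 10/47) → index 1
j=2: u_2=83/270 ∈ [10/47, 15/47) → index 2
j=3: u_3=113/270 ∈ [15/47, 22/47) → index 3
j=4: u_4=143/270 ∈ [22/47, 25/47) → index 4
j=5: u_5=173/270 ∈ [25/47, 31/47) → index 5
j=6: u_6=203/270 ∈ [31/47, 40/47) → index 6
j=7: u_7=233/270 ∈ [40/47, 45/47) → index 7
j=8: u_8=263/270 ∈ [45/47, 1) → index 8

1 1 2 3 4 5 6 7 8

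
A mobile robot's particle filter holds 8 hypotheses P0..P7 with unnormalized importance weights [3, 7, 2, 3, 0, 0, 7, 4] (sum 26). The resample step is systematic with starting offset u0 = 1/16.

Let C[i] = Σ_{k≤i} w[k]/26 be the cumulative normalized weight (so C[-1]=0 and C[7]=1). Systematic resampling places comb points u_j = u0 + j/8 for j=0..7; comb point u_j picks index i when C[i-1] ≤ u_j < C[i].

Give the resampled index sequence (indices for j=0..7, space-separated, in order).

C = [3/26, 5/13, 6/13, 15/26, 15/26, 15/26, 11/13, 1]
j=0: u_0=1/16 ∈ [0, 3/26) → index 0
j=1: u_1=3/16 ∈ [3/26, 5/13) → index 1
j=2: u_2=5/16 ∈ [3/26, 5/13) → index 1
j=3: u_3=7/16 ∈ [5/13, 6/13) → index 2
j=4: u_4=9/16 ∈ [6/13, 15/26) → index 3
j=5: u_5=11/16 ∈ [15/26, 11/13) → index 6
j=6: u_6=13/16 ∈ [15/26, 11/13) → index 6
j=7: u_7=15/16 ∈ [11/13, 1) → index 7

0 1 1 2 3 6 6 7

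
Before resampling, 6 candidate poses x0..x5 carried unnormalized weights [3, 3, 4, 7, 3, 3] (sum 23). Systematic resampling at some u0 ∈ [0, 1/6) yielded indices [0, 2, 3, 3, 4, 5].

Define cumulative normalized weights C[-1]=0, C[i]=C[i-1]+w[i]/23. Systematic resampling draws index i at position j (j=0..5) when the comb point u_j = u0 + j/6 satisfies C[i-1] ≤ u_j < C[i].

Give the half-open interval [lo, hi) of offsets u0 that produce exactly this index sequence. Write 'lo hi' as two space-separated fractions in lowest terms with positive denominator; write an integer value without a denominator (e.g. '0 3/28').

C = [3/23, 6/23, 10/23, 17/23, 20/23, 1]
j=0 picked index 0: u0 ∈ [0, 3/23)
j=1 picked index 2: u0 ∈ [13/138, 37/138)
j=2 picked index 3: u0 ∈ [7/69, 28/69)
j=3 picked index 3: u0 ∈ [-3/46, 11/46)
j=4 picked index 4: u0 ∈ [5/69, 14/69)
j=5 picked index 5: u0 ∈ [5/138, 1/6)
intersection: [7/69, 3/23)

7/69 3/23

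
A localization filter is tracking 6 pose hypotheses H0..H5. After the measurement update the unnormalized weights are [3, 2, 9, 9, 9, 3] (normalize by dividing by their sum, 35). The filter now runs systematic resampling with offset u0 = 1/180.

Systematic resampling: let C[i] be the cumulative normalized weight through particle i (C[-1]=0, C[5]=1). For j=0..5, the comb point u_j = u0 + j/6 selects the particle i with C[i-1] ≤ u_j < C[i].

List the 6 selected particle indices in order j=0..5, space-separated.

C = [3/35, 1/7, 2/5, 23/35, 32/35, 1]
j=0: u_0=1/180 ∈ [0, 3/35) → index 0
j=1: u_1=31/180 ∈ [1/7, 2/5) → index 2
j=2: u_2=61/180 ∈ [1/7, 2/5) → index 2
j=3: u_3=91/180 ∈ [2/5, 23/35) → index 3
j=4: u_4=121/180 ∈ [23/35, 32/35) → index 4
j=5: u_5=151/180 ∈ [23/35, 32/35) → index 4

0 2 2 3 4 4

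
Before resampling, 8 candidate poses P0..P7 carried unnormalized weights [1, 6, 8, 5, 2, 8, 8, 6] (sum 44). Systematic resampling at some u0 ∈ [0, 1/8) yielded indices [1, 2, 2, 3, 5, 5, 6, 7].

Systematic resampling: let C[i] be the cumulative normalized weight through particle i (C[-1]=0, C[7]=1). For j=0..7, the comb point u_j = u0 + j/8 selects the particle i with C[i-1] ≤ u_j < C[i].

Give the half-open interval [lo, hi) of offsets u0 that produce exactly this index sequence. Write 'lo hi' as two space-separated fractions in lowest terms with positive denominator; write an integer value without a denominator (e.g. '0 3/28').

3/88 5/88

C = [1/44, 7/44, 15/44, 5/11, 1/2, 15/22, 19/22, 1]
j=0 picked index 1: u0 ∈ [1/44, 7/44)
j=1 picked index 2: u0 ∈ [3/88, 19/88)
j=2 picked index 2: u0 ∈ [-1/11, 1/11)
j=3 picked index 3: u0 ∈ [-3/88, 7/88)
j=4 picked index 5: u0 ∈ [0, 2/11)
j=5 picked index 5: u0 ∈ [-1/8, 5/88)
j=6 picked index 6: u0 ∈ [-3/44, 5/44)
j=7 picked index 7: u0 ∈ [-1/88, 1/8)
intersection: [3/88, 5/88)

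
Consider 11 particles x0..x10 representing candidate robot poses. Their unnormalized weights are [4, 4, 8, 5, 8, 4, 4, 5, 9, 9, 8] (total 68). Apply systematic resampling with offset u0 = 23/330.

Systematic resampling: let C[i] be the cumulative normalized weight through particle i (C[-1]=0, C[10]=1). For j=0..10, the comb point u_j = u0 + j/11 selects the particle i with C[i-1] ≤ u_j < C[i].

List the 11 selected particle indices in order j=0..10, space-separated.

1 2 3 4 5 6 7 8 9 10 10

C = [1/17, 2/17, 4/17, 21/68, 29/68, 33/68, 37/68, 21/34, 3/4, 15/17, 1]
j=0: u_0=23/330 ∈ [1/17, 2/17) → index 1
j=1: u_1=53/330 ∈ [2/17, 4/17) → index 2
j=2: u_2=83/330 ∈ [4/17, 21/68) → index 3
j=3: u_3=113/330 ∈ [21/68, 29/68) → index 4
j=4: u_4=13/30 ∈ [29/68, 33/68) → index 5
j=5: u_5=173/330 ∈ [33/68, 37/68) → index 6
j=6: u_6=203/330 ∈ [37/68, 21/34) → index 7
j=7: u_7=233/330 ∈ [21/34, 3/4) → index 8
j=8: u_8=263/330 ∈ [3/4, 15/17) → index 9
j=9: u_9=293/330 ∈ [15/17, 1) → index 10
j=10: u_10=323/330 ∈ [15/17, 1) → index 10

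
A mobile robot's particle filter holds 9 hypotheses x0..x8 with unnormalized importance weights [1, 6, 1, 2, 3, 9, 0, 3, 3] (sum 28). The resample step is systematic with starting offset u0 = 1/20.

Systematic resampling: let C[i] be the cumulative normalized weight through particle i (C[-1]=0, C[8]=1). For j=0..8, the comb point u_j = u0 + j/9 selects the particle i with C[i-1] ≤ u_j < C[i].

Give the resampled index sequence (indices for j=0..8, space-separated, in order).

1 1 2 4 5 5 5 7 8

C = [1/28, 1/4, 2/7, 5/14, 13/28, 11/14, 11/14, 25/28, 1]
j=0: u_0=1/20 ∈ [1/28, 1/4) → index 1
j=1: u_1=29/180 ∈ [1/28, 1/4) → index 1
j=2: u_2=49/180 ∈ [1/4, 2/7) → index 2
j=3: u_3=23/60 ∈ [5/14, 13/28) → index 4
j=4: u_4=89/180 ∈ [13/28, 11/14) → index 5
j=5: u_5=109/180 ∈ [13/28, 11/14) → index 5
j=6: u_6=43/60 ∈ [13/28, 11/14) → index 5
j=7: u_7=149/180 ∈ [11/14, 25/28) → index 7
j=8: u_8=169/180 ∈ [25/28, 1) → index 8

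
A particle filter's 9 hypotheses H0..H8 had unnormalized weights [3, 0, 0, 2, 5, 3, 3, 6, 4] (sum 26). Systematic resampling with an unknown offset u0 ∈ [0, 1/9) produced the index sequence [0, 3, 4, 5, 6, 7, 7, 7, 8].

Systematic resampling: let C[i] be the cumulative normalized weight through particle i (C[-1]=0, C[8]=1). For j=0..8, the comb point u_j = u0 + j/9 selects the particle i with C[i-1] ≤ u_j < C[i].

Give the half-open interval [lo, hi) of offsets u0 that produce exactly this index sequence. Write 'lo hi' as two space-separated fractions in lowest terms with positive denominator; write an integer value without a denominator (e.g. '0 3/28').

C = [3/26, 3/26, 3/26, 5/26, 5/13, 1/2, 8/13, 11/13, 1]
j=0 picked index 0: u0 ∈ [0, 3/26)
j=1 picked index 3: u0 ∈ [1/234, 19/234)
j=2 picked index 4: u0 ∈ [-7/234, 19/117)
j=3 picked index 5: u0 ∈ [2/39, 1/6)
j=4 picked index 6: u0 ∈ [1/18, 20/117)
j=5 picked index 7: u0 ∈ [7/117, 34/117)
j=6 picked index 7: u0 ∈ [-2/39, 7/39)
j=7 picked index 7: u0 ∈ [-19/117, 8/117)
j=8 picked index 8: u0 ∈ [-5/117, 1/9)
intersection: [7/117, 8/117)

7/117 8/117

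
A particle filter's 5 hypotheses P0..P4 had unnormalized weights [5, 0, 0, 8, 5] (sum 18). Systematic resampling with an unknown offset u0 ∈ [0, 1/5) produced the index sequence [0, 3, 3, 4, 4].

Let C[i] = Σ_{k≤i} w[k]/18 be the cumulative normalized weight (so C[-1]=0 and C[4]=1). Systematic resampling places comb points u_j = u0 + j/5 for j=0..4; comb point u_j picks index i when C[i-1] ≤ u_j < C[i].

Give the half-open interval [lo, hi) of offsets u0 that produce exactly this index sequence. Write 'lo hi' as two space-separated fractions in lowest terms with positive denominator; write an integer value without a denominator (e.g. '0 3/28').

C = [5/18, 5/18, 5/18, 13/18, 1]
j=0 picked index 0: u0 ∈ [0, 5/18)
j=1 picked index 3: u0 ∈ [7/90, 47/90)
j=2 picked index 3: u0 ∈ [-11/90, 29/90)
j=3 picked index 4: u0 ∈ [11/90, 2/5)
j=4 picked index 4: u0 ∈ [-7/90, 1/5)
intersection: [11/90, 1/5)

11/90 1/5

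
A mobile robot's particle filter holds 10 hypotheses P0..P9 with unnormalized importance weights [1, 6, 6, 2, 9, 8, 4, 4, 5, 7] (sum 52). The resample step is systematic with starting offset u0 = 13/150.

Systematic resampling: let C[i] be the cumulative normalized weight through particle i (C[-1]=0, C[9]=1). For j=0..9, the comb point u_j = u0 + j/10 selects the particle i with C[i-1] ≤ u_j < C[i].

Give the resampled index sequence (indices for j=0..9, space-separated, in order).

1 2 3 4 5 5 6 8 9 9

C = [1/52, 7/52, 1/4, 15/52, 6/13, 8/13, 9/13, 10/13, 45/52, 1]
j=0: u_0=13/150 ∈ [1/52, 7/52) → index 1
j=1: u_1=14/75 ∈ [7/52, 1/4) → index 2
j=2: u_2=43/150 ∈ [1/4, 15/52) → index 3
j=3: u_3=29/75 ∈ [15/52, 6/13) → index 4
j=4: u_4=73/150 ∈ [6/13, 8/13) → index 5
j=5: u_5=44/75 ∈ [6/13, 8/13) → index 5
j=6: u_6=103/150 ∈ [8/13, 9/13) → index 6
j=7: u_7=59/75 ∈ [10/13, 45/52) → index 8
j=8: u_8=133/150 ∈ [45/52, 1) → index 9
j=9: u_9=74/75 ∈ [45/52, 1) → index 9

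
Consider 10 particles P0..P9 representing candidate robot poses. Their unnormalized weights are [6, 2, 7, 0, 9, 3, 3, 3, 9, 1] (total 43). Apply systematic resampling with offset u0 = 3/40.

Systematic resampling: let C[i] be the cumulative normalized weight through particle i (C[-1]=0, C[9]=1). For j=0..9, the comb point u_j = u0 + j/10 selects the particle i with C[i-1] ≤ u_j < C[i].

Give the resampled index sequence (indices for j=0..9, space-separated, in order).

0 1 2 4 4 5 6 8 8 8

C = [6/43, 8/43, 15/43, 15/43, 24/43, 27/43, 30/43, 33/43, 42/43, 1]
j=0: u_0=3/40 ∈ [0, 6/43) → index 0
j=1: u_1=7/40 ∈ [6/43, 8/43) → index 1
j=2: u_2=11/40 ∈ [8/43, 15/43) → index 2
j=3: u_3=3/8 ∈ [15/43, 24/43) → index 4
j=4: u_4=19/40 ∈ [15/43, 24/43) → index 4
j=5: u_5=23/40 ∈ [24/43, 27/43) → index 5
j=6: u_6=27/40 ∈ [27/43, 30/43) → index 6
j=7: u_7=31/40 ∈ [33/43, 42/43) → index 8
j=8: u_8=7/8 ∈ [33/43, 42/43) → index 8
j=9: u_9=39/40 ∈ [33/43, 42/43) → index 8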